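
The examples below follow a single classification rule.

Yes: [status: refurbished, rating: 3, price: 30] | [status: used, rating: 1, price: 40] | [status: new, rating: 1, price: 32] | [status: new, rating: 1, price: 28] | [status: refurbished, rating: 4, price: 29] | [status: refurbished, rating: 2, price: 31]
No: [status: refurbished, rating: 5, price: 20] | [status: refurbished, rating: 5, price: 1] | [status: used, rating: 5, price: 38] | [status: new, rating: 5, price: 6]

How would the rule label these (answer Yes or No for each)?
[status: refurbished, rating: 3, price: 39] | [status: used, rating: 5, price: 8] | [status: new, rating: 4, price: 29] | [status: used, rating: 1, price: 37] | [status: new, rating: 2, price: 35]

Rule: rating ≤ 4. This holds for each 'Yes' example and fails for each 'No' one.

Yes, No, Yes, Yes, Yes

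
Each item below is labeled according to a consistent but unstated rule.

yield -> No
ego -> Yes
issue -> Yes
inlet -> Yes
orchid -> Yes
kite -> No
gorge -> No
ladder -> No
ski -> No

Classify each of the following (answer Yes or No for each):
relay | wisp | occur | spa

No, No, Yes, No

The classifier is using: starts with a vowel.
relay — starts with 'r', hence No.
wisp — starts with 'w', hence No.
occur — starts with 'o', hence Yes.
spa — starts with 's', hence No.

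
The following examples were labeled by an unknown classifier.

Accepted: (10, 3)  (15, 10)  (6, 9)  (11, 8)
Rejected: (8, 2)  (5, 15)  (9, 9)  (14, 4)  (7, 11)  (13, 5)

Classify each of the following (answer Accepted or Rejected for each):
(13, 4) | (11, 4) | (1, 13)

Accepted, Accepted, Rejected

The simplest hypothesis consistent with all the labels is: sum is odd.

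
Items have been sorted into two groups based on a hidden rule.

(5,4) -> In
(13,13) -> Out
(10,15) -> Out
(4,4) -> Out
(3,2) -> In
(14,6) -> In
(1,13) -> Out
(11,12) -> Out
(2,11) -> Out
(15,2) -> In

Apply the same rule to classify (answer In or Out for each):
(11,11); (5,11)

Checking candidate rules against both groups, what survives is: first > second.
(11,11): Out (11 = 11). (5,11): Out (5 < 11).

Out, Out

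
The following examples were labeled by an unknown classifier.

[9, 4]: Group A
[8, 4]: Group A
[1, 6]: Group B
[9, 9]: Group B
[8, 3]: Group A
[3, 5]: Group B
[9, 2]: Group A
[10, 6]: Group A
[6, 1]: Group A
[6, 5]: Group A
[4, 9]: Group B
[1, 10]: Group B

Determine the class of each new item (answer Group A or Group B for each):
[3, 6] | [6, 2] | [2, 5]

Group B, Group A, Group B

Checking candidate rules against both groups, what survives is: first > second.
[3, 6] — 3 < 6, hence Group B. [6, 2] — 6 > 2, hence Group A. [2, 5] — 2 < 5, hence Group B.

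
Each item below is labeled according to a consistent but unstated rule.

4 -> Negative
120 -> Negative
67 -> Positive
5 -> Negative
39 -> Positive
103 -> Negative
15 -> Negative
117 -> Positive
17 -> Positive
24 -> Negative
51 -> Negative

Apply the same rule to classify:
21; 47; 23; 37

Negative, Positive, Negative, Positive

All 'Positive' examples share one property — digit sum ≥ 7 — and every 'Negative' example lacks it.
21: digit sum 2+1 = 3 — does not satisfy this, so Negative. 47: digit sum 4+7 = 11 — meets the rule, so Positive. 23: digit sum 2+3 = 5 — does not satisfy this, so Negative. 37: digit sum 3+7 = 10 — meets the rule, so Positive.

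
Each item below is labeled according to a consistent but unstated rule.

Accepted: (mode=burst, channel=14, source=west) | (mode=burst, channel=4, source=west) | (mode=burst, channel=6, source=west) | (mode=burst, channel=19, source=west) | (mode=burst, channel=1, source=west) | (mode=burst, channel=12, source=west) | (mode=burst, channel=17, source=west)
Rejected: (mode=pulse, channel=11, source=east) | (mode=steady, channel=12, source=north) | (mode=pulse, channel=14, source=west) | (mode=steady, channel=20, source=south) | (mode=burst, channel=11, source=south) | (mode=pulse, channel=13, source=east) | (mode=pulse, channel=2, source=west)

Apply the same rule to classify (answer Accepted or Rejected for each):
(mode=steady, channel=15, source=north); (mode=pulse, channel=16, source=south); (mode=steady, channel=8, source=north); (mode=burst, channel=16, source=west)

Rejected, Rejected, Rejected, Accepted

The common property of the 'Accepted' items is: mode is burst AND source is west. No 'Rejected' item has it.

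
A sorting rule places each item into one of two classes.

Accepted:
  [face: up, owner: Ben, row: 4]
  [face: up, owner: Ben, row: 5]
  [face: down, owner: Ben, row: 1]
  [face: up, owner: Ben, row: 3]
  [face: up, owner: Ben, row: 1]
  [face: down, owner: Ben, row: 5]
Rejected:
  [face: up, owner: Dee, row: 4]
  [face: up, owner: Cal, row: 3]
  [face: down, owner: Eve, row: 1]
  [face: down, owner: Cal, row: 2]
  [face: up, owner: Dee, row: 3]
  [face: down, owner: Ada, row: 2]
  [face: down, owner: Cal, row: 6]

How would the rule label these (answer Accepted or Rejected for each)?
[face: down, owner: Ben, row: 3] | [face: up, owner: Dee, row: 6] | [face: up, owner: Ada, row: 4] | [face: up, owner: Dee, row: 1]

The rule appears to be: owner is Ben.

Accepted, Rejected, Rejected, Rejected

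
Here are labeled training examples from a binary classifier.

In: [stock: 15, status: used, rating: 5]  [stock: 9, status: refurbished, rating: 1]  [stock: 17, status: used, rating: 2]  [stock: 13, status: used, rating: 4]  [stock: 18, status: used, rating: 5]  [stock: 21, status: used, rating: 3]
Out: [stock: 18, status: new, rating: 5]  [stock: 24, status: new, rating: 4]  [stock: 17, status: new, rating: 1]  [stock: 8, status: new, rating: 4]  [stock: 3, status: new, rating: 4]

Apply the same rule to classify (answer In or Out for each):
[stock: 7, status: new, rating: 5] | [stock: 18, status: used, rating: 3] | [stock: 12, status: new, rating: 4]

Out, In, Out

Looking at the examples, the only property every 'In' case has and every 'Out' case lacks is: status is not new.
Out: [stock: 7, status: new, rating: 5], since status is new. In: [stock: 18, status: used, rating: 3], since status is used. Out: [stock: 12, status: new, rating: 4], since status is new.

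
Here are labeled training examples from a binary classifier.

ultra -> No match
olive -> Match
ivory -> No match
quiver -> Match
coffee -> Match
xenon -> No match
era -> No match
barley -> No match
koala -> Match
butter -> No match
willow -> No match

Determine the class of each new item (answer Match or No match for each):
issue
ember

All 'Match' examples share one property — has ≥ 3 vowels — and every 'No match' example lacks it.
Match: issue, since 3 vowels. No match: ember, since 2 vowels.

Match, No match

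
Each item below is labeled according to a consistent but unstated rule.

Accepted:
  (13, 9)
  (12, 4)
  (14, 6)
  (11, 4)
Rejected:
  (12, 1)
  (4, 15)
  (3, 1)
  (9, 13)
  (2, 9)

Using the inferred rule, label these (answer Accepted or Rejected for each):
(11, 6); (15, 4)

Accepted, Accepted

One predicate separates the groups cleanly: first > second AND sum ≥ 15.
(11, 6): Accepted (11 > 6, 11+6 = 17). (15, 4): Accepted (15 > 4, 15+4 = 19).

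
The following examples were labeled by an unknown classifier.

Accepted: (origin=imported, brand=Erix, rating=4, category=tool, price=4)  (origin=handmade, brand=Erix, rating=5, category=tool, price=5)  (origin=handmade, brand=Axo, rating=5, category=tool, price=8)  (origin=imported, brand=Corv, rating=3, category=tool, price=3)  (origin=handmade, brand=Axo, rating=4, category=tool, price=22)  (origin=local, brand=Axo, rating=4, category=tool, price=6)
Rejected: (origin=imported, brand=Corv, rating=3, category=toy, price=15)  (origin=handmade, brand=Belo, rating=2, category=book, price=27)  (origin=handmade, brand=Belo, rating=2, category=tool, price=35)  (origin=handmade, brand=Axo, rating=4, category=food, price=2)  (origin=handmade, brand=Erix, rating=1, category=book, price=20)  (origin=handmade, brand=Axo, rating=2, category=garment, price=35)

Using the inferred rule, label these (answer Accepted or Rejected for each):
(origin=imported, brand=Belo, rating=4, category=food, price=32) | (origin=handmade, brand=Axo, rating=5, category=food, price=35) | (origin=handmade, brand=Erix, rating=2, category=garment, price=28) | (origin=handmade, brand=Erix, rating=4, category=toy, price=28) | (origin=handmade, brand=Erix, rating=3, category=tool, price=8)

One predicate separates the groups cleanly: category is tool AND price ≤ 22.
(origin=imported, brand=Belo, rating=4, category=food, price=32) — category is food, price = 32, hence Rejected. (origin=handmade, brand=Axo, rating=5, category=food, price=35) — category is food, price = 35, hence Rejected. (origin=handmade, brand=Erix, rating=2, category=garment, price=28) — category is garment, price = 28, hence Rejected. (origin=handmade, brand=Erix, rating=4, category=toy, price=28) — category is toy, price = 28, hence Rejected. (origin=handmade, brand=Erix, rating=3, category=tool, price=8) — category is tool, price = 8, hence Accepted.

Rejected, Rejected, Rejected, Rejected, Accepted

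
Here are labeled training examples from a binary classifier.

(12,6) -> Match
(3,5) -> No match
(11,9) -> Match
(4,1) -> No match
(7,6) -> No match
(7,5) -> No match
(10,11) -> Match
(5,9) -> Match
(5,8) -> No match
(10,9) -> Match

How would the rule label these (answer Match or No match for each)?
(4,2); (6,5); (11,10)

The common property of the 'Match' items is: sum ≥ 14. No 'No match' item has it.
(4,2) — 4+2 = 6, hence No match.
(6,5) — 6+5 = 11, hence No match.
(11,10) — 11+10 = 21, hence Match.

No match, No match, Match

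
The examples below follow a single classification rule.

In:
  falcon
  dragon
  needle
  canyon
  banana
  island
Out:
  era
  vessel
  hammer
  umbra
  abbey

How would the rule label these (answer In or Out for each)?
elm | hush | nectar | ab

All 'In' examples share one property — contains 'n' — and every 'Out' example lacks it.

Out, Out, In, Out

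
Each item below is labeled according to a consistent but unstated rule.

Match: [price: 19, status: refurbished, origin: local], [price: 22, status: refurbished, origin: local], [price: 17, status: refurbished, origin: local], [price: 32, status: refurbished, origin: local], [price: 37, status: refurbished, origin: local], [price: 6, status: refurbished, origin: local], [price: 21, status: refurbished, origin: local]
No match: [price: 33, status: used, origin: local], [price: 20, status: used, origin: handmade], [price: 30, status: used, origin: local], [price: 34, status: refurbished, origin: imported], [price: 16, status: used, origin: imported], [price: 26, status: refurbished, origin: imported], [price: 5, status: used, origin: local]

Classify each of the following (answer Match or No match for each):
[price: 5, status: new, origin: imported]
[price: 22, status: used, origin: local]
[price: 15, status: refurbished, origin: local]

The distinguishing property — origin is local AND status is refurbished — holds for all the 'Match' cases and none of the 'No match' cases.
[price: 5, status: new, origin: imported]: origin is imported, status is new — does not fit, so No match. [price: 22, status: used, origin: local]: origin is local, status is used — does not fit, so No match. [price: 15, status: refurbished, origin: local]: origin is local, status is refurbished — checks out, so Match.

No match, No match, Match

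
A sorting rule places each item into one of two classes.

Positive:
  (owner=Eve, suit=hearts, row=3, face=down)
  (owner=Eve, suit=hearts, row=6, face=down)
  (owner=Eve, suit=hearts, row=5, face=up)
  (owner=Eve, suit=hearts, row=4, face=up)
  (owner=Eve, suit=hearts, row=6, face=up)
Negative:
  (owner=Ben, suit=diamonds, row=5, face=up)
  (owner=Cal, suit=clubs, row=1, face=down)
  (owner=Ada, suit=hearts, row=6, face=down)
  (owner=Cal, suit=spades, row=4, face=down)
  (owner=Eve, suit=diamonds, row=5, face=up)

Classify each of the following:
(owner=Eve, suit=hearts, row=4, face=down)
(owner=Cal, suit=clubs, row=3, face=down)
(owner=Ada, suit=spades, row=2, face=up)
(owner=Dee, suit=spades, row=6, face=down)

Positive, Negative, Negative, Negative

Every 'Positive' example satisfies: suit is hearts AND owner is Eve. None of the 'Negative' examples do.
(owner=Eve, suit=hearts, row=4, face=down) → suit is hearts, owner is Eve → Positive. (owner=Cal, suit=clubs, row=3, face=down) → suit is clubs, owner is Cal → Negative. (owner=Ada, suit=spades, row=2, face=up) → suit is spades, owner is Ada → Negative. (owner=Dee, suit=spades, row=6, face=down) → suit is spades, owner is Dee → Negative.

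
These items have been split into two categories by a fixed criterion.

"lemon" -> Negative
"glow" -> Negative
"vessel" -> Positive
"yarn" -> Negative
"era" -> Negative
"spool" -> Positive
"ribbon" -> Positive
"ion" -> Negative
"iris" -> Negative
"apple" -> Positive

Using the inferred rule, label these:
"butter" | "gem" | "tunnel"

Positive, Negative, Positive

Rule: has a double letter. This holds for each 'Positive' example and fails for each 'Negative' one.
"butter": 'tt' doubled, qualifies → Positive. "gem": no doubled letter, lacks this property → Negative. "tunnel": 'nn' doubled, qualifies → Positive.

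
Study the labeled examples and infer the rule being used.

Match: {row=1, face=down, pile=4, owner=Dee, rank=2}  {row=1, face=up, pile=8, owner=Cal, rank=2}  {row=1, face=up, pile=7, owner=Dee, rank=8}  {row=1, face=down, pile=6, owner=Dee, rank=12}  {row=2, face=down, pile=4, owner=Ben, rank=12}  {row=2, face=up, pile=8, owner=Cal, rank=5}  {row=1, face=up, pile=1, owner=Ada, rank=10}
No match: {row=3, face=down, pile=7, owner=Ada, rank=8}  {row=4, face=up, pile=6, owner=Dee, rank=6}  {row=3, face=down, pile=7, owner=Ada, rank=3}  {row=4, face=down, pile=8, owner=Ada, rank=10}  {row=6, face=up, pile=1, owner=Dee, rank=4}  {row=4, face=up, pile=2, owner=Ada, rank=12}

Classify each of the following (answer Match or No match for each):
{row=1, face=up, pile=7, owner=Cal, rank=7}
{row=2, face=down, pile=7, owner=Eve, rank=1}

Match, Match

Every 'Match' example satisfies: row ≤ 2. None of the 'No match' examples do.
{row=1, face=up, pile=7, owner=Cal, rank=7}: Match (row = 1). {row=2, face=down, pile=7, owner=Eve, rank=1}: Match (row = 2).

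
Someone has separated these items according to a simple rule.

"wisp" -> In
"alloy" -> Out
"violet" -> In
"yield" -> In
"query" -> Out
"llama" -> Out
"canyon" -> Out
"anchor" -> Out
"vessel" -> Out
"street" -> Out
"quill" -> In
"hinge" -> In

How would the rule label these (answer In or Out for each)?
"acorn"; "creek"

Checking candidate rules against both groups, what survives is: contains 'i'.
"acorn" — no 'i', hence Out. "creek" — no 'i', hence Out.

Out, Out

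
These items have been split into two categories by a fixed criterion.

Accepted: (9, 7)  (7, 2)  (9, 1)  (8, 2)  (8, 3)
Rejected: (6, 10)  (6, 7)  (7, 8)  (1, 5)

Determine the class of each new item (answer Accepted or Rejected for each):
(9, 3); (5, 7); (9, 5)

The rule appears to be: first > second.
(9, 3): 9 > 3 — qualifies, so Accepted. (5, 7): 5 < 7 — does not pass, so Rejected. (9, 5): 9 > 5 — qualifies, so Accepted.

Accepted, Rejected, Accepted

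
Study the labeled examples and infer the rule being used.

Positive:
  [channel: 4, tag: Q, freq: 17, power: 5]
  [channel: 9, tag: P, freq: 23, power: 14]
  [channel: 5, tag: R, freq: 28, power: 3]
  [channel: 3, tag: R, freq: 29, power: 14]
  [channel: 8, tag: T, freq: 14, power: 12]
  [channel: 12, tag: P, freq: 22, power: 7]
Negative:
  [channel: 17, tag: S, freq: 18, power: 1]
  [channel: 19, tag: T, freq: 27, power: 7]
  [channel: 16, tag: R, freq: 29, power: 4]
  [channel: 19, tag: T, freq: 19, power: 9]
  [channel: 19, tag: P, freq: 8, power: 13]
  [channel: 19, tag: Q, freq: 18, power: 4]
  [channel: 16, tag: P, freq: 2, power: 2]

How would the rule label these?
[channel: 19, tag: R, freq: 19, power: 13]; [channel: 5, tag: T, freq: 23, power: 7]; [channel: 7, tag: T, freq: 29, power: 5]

Rule: channel ≤ 12. This holds for each 'Positive' example and fails for each 'Negative' one.

Negative, Positive, Positive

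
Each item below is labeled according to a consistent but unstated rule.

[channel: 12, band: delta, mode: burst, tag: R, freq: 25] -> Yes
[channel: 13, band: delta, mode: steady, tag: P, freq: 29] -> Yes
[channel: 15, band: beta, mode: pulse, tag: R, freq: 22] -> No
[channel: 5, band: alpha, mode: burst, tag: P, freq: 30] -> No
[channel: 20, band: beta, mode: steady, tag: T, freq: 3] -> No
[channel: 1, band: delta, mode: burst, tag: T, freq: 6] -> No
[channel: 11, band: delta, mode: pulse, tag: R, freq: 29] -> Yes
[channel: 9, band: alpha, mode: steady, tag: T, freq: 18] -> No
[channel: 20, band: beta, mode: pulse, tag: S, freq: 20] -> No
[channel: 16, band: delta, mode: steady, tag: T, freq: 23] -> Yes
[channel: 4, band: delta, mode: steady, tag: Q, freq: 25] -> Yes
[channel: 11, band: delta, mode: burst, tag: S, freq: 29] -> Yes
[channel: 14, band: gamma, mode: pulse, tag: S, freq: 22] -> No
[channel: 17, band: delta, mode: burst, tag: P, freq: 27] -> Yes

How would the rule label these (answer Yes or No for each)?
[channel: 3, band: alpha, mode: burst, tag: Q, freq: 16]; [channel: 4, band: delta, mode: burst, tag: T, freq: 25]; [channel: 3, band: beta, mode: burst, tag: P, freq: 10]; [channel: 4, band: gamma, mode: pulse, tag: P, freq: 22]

All 'Yes' examples share one property — band is delta AND freq ≥ 18 — and every 'No' example lacks it.
[channel: 3, band: alpha, mode: burst, tag: Q, freq: 16]: No (band is alpha, freq = 16). [channel: 4, band: delta, mode: burst, tag: T, freq: 25]: Yes (band is delta, freq = 25). [channel: 3, band: beta, mode: burst, tag: P, freq: 10]: No (band is beta, freq = 10). [channel: 4, band: gamma, mode: pulse, tag: P, freq: 22]: No (band is gamma, freq = 22).

No, Yes, No, No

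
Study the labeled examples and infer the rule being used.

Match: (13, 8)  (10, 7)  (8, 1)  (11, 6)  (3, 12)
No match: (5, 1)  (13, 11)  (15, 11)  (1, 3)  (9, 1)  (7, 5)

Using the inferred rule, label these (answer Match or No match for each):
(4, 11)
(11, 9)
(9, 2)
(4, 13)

Match, No match, Match, Match

One predicate separates the groups cleanly: sum is odd.
(4, 11): 4+11 = 15 — checks out, so Match.
(11, 9): 11+9 = 20 — does not fit, so No match.
(9, 2): 9+2 = 11 — checks out, so Match.
(4, 13): 4+13 = 17 — checks out, so Match.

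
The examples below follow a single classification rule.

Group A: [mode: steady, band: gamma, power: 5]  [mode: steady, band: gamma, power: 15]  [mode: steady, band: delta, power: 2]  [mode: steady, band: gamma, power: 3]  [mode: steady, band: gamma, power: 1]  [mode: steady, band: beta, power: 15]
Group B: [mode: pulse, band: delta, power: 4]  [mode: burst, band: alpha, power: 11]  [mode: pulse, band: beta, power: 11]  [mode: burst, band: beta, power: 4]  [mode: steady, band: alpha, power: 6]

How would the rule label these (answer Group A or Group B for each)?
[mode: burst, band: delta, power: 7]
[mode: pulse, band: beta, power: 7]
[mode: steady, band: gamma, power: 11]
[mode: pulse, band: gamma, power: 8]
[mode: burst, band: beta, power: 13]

Group B, Group B, Group A, Group B, Group B

Every 'Group A' example satisfies: mode is steady AND power ≠ 6. None of the 'Group B' examples do.
Group B: [mode: burst, band: delta, power: 7], since mode is burst, power = 7.
Group B: [mode: pulse, band: beta, power: 7], since mode is pulse, power = 7.
Group A: [mode: steady, band: gamma, power: 11], since mode is steady, power = 11.
Group B: [mode: pulse, band: gamma, power: 8], since mode is pulse, power = 8.
Group B: [mode: burst, band: beta, power: 13], since mode is burst, power = 13.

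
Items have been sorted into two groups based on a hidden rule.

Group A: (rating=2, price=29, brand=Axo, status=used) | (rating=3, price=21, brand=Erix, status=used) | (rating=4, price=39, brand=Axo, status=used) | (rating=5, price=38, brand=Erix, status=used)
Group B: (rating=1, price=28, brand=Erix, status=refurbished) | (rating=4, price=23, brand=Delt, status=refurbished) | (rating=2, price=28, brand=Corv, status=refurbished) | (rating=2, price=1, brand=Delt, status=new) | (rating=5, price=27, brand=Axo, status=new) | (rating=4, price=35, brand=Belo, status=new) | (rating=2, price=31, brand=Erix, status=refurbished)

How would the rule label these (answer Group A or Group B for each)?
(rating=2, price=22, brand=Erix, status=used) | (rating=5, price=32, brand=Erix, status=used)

Group A, Group A

Checking candidate rules against both groups, what survives is: status is used.
Group A: (rating=2, price=22, brand=Erix, status=used), since status is used.
Group A: (rating=5, price=32, brand=Erix, status=used), since status is used.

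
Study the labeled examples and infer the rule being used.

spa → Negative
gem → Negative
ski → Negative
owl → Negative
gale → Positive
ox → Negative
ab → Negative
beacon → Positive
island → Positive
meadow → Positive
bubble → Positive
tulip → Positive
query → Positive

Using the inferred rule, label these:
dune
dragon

Positive, Positive

The distinguishing property — length ≥ 4 — holds for all the 'Positive' cases and none of the 'Negative' cases.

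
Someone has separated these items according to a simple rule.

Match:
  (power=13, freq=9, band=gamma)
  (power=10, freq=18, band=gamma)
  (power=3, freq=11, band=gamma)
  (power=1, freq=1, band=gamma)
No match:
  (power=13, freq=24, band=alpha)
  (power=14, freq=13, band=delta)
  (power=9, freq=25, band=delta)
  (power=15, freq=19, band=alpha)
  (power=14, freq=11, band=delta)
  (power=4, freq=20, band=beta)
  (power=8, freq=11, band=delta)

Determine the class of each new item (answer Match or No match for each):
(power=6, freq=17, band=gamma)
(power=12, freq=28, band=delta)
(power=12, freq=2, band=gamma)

The distinguishing property — band is gamma — holds for all the 'Match' cases and none of the 'No match' cases.
(power=6, freq=17, band=gamma): Match (band is gamma). (power=12, freq=28, band=delta): No match (band is delta). (power=12, freq=2, band=gamma): Match (band is gamma).

Match, No match, Match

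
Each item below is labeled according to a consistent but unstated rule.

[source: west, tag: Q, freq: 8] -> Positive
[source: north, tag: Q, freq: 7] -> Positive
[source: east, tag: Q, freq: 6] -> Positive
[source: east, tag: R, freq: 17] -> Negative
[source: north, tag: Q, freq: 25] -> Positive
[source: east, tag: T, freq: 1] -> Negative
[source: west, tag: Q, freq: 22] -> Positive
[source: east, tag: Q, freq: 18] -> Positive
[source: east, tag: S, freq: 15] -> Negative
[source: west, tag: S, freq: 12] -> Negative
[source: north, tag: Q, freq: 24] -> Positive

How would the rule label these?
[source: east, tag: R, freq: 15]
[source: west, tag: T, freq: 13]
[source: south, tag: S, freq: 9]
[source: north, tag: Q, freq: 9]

Comparing the two groups points to one rule — tag is Q.

Negative, Negative, Negative, Positive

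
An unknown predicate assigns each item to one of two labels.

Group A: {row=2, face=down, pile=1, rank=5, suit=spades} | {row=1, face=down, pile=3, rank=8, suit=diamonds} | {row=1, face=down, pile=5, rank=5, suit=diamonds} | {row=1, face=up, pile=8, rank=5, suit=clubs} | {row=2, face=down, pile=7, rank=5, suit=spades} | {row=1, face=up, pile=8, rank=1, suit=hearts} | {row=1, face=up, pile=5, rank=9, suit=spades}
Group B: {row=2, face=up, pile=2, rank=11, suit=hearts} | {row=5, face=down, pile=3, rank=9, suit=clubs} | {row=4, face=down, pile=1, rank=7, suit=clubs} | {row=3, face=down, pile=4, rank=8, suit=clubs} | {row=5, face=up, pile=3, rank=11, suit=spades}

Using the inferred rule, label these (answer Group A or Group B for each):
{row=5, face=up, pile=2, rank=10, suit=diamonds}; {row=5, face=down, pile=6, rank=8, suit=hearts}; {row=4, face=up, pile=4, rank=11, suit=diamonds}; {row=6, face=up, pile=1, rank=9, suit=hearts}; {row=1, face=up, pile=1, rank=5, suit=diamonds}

Rule: rank ≤ 9 AND row ≤ 2. This holds for each 'Group A' example and fails for each 'Group B' one.
{row=5, face=up, pile=2, rank=10, suit=diamonds}: Group B (rank = 10, row = 5). {row=5, face=down, pile=6, rank=8, suit=hearts}: Group B (rank = 8, row = 5). {row=4, face=up, pile=4, rank=11, suit=diamonds}: Group B (rank = 11, row = 4). {row=6, face=up, pile=1, rank=9, suit=hearts}: Group B (rank = 9, row = 6). {row=1, face=up, pile=1, rank=5, suit=diamonds}: Group A (rank = 5, row = 1).

Group B, Group B, Group B, Group B, Group A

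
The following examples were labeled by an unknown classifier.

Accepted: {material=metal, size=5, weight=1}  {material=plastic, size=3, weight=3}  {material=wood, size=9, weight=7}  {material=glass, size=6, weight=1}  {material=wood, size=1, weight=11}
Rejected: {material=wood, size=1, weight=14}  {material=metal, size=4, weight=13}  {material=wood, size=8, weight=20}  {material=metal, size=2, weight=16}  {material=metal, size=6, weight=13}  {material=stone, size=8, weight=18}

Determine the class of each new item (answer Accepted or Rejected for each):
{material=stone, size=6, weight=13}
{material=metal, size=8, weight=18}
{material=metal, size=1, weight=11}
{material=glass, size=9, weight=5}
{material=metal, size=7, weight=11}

Rejected, Rejected, Accepted, Accepted, Accepted

The common property of the 'Accepted' items is: weight ≤ 11. No 'Rejected' item has it.
{material=stone, size=6, weight=13} → weight = 13 → Rejected. {material=metal, size=8, weight=18} → weight = 18 → Rejected. {material=metal, size=1, weight=11} → weight = 11 → Accepted. {material=glass, size=9, weight=5} → weight = 5 → Accepted. {material=metal, size=7, weight=11} → weight = 11 → Accepted.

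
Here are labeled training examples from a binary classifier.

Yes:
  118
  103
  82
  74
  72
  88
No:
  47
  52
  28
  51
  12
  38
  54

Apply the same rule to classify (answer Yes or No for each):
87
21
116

Rule: at least 72. This holds for each 'Yes' example and fails for each 'No' one.
87 — 87 ≥ 72, hence Yes.
21 — 21 < 72, hence No.
116 — 116 ≥ 72, hence Yes.

Yes, No, Yes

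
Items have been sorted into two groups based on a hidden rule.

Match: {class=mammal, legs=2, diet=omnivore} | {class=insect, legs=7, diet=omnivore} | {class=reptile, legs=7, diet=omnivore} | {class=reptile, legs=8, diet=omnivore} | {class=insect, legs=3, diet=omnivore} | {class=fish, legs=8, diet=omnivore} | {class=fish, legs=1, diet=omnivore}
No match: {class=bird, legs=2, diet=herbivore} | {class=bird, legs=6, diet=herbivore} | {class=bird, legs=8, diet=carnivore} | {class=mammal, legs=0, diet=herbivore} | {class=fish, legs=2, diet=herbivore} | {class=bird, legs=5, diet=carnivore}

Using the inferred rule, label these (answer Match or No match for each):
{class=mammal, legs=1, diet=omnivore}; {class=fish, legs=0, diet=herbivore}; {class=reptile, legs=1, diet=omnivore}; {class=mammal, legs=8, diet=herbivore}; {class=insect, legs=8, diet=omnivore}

Match, No match, Match, No match, Match

The common property of the 'Match' items is: diet is omnivore. No 'No match' item has it.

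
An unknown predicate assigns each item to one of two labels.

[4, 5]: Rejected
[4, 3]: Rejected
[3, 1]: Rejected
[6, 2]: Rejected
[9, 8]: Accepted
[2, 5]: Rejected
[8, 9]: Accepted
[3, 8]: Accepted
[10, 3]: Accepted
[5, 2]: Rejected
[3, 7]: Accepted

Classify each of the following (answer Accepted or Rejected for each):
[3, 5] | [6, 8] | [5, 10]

Rejected, Accepted, Accepted

The common property of the 'Accepted' items is: sum ≥ 10. No 'Rejected' item has it.
[3, 5]: 3+5 = 8 — doesn't match, so Rejected. [6, 8]: 6+8 = 14 — meets the rule, so Accepted. [5, 10]: 5+10 = 15 — meets the rule, so Accepted.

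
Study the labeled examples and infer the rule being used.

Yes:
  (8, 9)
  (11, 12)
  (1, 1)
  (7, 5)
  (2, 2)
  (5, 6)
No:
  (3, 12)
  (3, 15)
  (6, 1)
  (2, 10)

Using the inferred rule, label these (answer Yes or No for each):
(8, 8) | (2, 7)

The classifier is using: |first − second| ≤ 2.

Yes, No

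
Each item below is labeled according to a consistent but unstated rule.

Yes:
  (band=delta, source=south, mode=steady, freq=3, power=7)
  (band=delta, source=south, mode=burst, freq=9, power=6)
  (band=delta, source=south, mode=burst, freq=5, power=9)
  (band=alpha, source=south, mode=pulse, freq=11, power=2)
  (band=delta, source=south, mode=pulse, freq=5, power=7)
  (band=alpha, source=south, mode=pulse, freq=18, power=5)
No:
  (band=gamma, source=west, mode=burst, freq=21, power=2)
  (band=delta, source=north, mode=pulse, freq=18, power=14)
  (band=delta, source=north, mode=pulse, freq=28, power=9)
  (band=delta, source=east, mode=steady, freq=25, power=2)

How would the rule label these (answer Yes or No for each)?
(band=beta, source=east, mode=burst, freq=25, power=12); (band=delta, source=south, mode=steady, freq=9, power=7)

Looking at the examples, the only property every 'Yes' case has and every 'No' case lacks is: source is south.
(band=beta, source=east, mode=burst, freq=25, power=12) — source is east, hence No.
(band=delta, source=south, mode=steady, freq=9, power=7) — source is south, hence Yes.

No, Yes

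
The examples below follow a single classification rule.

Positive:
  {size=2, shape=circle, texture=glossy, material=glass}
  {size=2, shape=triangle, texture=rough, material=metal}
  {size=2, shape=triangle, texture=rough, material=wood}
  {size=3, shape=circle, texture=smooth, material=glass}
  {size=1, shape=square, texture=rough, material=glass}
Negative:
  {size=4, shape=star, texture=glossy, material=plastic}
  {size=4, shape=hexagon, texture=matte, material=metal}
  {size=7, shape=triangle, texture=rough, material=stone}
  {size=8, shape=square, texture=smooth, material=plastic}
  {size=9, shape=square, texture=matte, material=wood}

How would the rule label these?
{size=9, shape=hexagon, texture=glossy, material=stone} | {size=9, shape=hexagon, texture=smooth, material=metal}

Negative, Negative

The rule appears to be: size ≤ 3.
{size=9, shape=hexagon, texture=glossy, material=stone} → size = 9 → Negative. {size=9, shape=hexagon, texture=smooth, material=metal} → size = 9 → Negative.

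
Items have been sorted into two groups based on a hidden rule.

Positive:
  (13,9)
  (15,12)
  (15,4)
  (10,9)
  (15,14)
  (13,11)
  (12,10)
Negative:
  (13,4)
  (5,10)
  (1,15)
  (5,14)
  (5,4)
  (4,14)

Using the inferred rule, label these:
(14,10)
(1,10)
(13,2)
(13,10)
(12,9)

Positive, Negative, Negative, Positive, Positive

Rule: first > second AND sum ≥ 18. This holds for each 'Positive' example and fails for each 'Negative' one.
(14,10): Positive (14 > 10, 14+10 = 24).
(1,10): Negative (1 < 10, 1+10 = 11).
(13,2): Negative (13 > 2, 13+2 = 15).
(13,10): Positive (13 > 10, 13+10 = 23).
(12,9): Positive (12 > 9, 12+9 = 21).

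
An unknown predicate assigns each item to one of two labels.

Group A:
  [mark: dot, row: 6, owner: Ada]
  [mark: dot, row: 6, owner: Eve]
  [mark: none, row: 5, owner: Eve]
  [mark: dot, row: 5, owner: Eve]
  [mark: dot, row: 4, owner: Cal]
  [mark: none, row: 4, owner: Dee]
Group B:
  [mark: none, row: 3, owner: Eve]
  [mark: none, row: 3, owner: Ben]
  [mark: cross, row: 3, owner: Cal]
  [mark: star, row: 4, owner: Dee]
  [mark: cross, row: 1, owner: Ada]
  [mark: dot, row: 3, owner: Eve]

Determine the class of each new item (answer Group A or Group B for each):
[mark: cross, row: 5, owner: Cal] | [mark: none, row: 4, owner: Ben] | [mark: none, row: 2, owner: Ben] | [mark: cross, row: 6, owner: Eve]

Group A, Group A, Group B, Group A

A rule that fits every label: mark is not star AND row ≥ 4 — true of each 'Group A' example, false of each 'Group B' one.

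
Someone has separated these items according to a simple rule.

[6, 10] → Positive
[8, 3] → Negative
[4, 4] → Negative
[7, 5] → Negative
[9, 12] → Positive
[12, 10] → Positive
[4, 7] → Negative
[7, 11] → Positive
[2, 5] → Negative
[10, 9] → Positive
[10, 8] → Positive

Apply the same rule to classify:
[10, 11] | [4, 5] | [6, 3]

Positive, Negative, Negative

The common property of the 'Positive' items is: sum ≥ 16. No 'Negative' item has it.
[10, 11]: Positive (10+11 = 21).
[4, 5]: Negative (4+5 = 9).
[6, 3]: Negative (6+3 = 9).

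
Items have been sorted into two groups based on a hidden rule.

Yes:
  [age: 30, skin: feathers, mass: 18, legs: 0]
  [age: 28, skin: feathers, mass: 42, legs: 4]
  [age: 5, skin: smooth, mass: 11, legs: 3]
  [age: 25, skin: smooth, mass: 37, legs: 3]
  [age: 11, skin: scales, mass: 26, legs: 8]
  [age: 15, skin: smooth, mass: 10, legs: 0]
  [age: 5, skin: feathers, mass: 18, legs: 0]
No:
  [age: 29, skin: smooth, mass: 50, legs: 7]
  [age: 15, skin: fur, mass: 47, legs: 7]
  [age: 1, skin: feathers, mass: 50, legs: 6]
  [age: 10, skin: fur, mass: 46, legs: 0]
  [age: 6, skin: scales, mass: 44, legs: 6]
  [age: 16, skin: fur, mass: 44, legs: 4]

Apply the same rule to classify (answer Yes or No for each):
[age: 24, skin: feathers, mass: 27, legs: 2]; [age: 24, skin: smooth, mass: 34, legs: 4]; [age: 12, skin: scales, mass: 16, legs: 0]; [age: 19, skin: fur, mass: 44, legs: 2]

The classifier is using: mass ≤ 42.

Yes, Yes, Yes, No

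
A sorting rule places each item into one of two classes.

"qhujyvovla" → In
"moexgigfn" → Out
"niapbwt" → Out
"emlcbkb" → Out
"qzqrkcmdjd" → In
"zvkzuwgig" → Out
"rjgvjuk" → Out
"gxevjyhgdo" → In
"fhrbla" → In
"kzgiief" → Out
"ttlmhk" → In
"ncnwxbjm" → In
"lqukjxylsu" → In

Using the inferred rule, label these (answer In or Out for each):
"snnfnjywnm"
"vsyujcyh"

In, In

The common property of the 'In' items is: even length. No 'Out' item has it.
In: "snnfnjywnm", since length 10.
In: "vsyujcyh", since length 8.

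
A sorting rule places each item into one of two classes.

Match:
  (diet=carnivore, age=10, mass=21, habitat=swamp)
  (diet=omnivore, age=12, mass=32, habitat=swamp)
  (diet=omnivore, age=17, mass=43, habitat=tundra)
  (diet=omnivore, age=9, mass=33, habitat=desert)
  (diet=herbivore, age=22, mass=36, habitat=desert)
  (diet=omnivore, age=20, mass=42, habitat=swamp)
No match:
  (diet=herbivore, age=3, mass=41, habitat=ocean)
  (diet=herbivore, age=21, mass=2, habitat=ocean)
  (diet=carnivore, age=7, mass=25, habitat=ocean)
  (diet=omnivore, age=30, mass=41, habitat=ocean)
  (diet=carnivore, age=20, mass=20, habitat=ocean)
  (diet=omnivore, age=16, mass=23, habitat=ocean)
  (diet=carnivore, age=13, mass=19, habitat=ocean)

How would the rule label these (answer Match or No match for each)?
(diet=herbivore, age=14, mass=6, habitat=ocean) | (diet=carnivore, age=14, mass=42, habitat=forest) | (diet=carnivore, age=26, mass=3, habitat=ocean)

No match, Match, No match

One predicate separates the groups cleanly: habitat is not ocean.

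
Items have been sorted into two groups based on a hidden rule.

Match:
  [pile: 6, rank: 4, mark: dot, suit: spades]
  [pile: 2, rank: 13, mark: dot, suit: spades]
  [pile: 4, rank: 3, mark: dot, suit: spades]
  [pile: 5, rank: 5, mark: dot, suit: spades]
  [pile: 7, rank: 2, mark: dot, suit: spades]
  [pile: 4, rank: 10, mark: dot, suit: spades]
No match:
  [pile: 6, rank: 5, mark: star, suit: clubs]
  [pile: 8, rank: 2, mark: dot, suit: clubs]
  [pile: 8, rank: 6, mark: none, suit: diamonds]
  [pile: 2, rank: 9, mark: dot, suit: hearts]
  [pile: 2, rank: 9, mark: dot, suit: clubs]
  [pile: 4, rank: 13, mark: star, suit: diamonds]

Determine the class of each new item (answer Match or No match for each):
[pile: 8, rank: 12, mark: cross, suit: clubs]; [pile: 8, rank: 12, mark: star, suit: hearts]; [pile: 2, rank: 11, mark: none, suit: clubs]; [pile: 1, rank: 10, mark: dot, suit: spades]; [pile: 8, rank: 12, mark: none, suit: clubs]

Looking at the examples, the only property every 'Match' case has and every 'No match' case lacks is: suit is spades.
[pile: 8, rank: 12, mark: cross, suit: clubs]: suit is clubs, does not pass → No match. [pile: 8, rank: 12, mark: star, suit: hearts]: suit is hearts, does not pass → No match. [pile: 2, rank: 11, mark: none, suit: clubs]: suit is clubs, does not pass → No match. [pile: 1, rank: 10, mark: dot, suit: spades]: suit is spades, has this property → Match. [pile: 8, rank: 12, mark: none, suit: clubs]: suit is clubs, does not pass → No match.

No match, No match, No match, Match, No match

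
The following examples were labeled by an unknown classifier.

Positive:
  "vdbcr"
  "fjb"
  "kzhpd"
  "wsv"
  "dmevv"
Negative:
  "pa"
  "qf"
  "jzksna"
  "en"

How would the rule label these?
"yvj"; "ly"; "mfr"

Positive, Negative, Positive

Checking candidate rules against both groups, what survives is: odd length.
"yvj": length 3 — has this property, so Positive.
"ly": length 2 — fails this test, so Negative.
"mfr": length 3 — has this property, so Positive.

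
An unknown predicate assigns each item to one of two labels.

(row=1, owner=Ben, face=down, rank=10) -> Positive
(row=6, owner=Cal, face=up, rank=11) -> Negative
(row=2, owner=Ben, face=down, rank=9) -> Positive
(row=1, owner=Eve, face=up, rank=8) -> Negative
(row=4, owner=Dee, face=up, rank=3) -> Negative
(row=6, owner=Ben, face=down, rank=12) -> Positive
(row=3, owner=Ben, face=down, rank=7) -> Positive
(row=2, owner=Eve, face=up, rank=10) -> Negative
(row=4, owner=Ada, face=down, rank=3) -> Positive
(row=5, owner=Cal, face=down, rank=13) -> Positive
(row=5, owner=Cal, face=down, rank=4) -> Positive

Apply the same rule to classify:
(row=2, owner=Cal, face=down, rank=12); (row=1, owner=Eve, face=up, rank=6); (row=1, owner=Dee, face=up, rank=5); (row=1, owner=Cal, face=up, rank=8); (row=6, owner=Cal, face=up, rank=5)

Every 'Positive' example satisfies: face is down. None of the 'Negative' examples do.
(row=2, owner=Cal, face=down, rank=12): Positive (face is down). (row=1, owner=Eve, face=up, rank=6): Negative (face is up). (row=1, owner=Dee, face=up, rank=5): Negative (face is up). (row=1, owner=Cal, face=up, rank=8): Negative (face is up). (row=6, owner=Cal, face=up, rank=5): Negative (face is up).

Positive, Negative, Negative, Negative, Negative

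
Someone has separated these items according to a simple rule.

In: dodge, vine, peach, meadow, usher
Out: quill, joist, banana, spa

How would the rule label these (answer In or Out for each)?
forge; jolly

The pattern is that an item is 'In' exactly when: contains 'e'.
forge: In (has 'e').
jolly: Out (no 'e').

In, Out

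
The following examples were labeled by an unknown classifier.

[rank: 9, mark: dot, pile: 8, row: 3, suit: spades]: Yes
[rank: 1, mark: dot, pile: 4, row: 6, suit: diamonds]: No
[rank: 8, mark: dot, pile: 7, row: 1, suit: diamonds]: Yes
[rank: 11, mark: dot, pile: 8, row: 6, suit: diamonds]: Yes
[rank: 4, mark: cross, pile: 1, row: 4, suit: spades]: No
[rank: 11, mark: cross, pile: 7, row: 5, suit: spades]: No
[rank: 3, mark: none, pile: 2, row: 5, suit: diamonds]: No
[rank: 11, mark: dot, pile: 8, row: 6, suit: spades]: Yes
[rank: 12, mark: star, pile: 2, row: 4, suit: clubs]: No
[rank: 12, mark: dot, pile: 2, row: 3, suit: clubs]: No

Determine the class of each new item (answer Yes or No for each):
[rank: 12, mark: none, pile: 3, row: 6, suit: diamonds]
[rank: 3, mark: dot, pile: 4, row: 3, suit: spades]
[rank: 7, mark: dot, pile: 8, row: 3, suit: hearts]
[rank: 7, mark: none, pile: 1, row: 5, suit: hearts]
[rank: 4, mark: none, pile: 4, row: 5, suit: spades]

The distinguishing property — mark is dot AND pile ≥ 7 — holds for all the 'Yes' cases and none of the 'No' cases.

No, No, Yes, No, No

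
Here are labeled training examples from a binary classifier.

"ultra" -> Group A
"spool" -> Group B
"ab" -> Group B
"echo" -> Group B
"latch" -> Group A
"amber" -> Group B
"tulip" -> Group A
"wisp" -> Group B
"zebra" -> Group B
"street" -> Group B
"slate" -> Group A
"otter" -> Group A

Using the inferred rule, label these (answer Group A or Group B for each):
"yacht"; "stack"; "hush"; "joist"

The simplest hypothesis consistent with all the labels is: odd length AND contains 't'.
Group A: "yacht", since length 5, has 't'. Group A: "stack", since length 5, has 't'. Group B: "hush", since length 4, no 't'. Group A: "joist", since length 5, has 't'.

Group A, Group A, Group B, Group A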